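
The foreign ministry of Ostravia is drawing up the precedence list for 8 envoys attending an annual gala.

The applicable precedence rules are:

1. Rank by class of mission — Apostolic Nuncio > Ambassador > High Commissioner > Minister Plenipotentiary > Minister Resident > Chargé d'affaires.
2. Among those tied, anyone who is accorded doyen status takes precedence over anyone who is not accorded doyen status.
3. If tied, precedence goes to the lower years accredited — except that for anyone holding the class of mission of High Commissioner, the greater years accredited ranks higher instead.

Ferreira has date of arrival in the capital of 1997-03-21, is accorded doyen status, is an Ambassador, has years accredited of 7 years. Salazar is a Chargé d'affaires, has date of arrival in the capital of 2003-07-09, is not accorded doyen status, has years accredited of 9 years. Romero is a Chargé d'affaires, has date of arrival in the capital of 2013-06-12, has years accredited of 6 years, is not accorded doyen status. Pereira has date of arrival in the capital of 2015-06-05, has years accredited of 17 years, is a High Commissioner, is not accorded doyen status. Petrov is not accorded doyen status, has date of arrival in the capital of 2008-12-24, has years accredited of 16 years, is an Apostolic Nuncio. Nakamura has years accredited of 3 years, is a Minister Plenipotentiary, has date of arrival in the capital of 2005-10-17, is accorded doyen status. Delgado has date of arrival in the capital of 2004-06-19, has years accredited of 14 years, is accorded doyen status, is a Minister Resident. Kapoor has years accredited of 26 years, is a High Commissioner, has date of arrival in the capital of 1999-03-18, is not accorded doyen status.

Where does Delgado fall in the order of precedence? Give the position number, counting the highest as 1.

By class of mission: Petrov (Apostolic Nuncio); then Ferreira (Ambassador); then Kapoor and Pereira (High Commissioner); then Nakamura (Minister Plenipotentiary); then Delgado (Minister Resident); then Romero and Salazar (Chargé d'affaires).
Kapoor and Pereira are each not accorded doyen status, so the next rule applies.
Among Kapoor and Pereira, by years accredited (higher first) (reversed rule for this group): Kapoor (26 years) before Pereira (17 years).
Romero and Salazar are each not accorded doyen status, so the next rule applies.
Among Romero and Salazar, by years accredited (lower first): Romero (6 years) before Salazar (9 years).
Order: Petrov, Ferreira, Kapoor, Pereira, Nakamura, Delgado, Romero, Salazar. So position 6.

6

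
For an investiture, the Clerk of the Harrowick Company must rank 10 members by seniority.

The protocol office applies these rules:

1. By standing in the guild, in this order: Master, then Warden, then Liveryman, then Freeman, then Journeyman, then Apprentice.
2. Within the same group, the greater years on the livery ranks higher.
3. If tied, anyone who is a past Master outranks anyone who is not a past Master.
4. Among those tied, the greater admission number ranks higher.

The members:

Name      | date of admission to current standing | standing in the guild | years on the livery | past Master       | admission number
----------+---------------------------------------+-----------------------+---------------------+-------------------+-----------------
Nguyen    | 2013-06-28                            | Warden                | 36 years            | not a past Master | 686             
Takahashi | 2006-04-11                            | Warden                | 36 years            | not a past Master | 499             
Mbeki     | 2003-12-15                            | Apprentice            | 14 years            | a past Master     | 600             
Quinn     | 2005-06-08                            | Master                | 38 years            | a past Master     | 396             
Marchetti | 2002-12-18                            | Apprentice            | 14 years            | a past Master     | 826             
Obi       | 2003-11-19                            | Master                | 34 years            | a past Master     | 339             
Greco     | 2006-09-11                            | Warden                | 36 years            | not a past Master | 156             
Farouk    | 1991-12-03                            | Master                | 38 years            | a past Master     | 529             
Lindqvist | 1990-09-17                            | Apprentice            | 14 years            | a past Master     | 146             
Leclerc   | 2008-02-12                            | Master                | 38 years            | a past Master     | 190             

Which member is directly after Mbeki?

By standing in the guild: Farouk, Quinn, Leclerc and Obi (Master); then Nguyen, Takahashi and Greco (Warden); then Marchetti, Mbeki and Lindqvist (Apprentice).
Among Farouk, Quinn, Leclerc and Obi, by years on the livery (higher first): Farouk, Quinn and Leclerc (38 years) before Obi (34 years).
Farouk, Quinn and Leclerc are each a past Master, so the next rule applies.
Among Farouk, Quinn and Leclerc, by admission number (higher first): Farouk (529) before Quinn (396) before Leclerc (190).
Nguyen, Takahashi and Greco all have years on the livery 36 years, so the next rule applies.
Nguyen, Takahashi and Greco are each not a past Master, so the next rule applies.
Among Nguyen, Takahashi and Greco, by admission number (higher first): Nguyen (686) before Takahashi (499) before Greco (156).
Marchetti, Mbeki and Lindqvist all have years on the livery 14 years, so the next rule applies.
Marchetti, Mbeki and Lindqvist are each a past Master, so the next rule applies.
Among Marchetti, Mbeki and Lindqvist, by admission number (higher first): Marchetti (826) before Mbeki (600) before Lindqvist (146).
Order: Farouk, Quinn, Leclerc, Obi, Nguyen, Takahashi, Greco, Marchetti, Mbeki, Lindqvist.

Lindqvist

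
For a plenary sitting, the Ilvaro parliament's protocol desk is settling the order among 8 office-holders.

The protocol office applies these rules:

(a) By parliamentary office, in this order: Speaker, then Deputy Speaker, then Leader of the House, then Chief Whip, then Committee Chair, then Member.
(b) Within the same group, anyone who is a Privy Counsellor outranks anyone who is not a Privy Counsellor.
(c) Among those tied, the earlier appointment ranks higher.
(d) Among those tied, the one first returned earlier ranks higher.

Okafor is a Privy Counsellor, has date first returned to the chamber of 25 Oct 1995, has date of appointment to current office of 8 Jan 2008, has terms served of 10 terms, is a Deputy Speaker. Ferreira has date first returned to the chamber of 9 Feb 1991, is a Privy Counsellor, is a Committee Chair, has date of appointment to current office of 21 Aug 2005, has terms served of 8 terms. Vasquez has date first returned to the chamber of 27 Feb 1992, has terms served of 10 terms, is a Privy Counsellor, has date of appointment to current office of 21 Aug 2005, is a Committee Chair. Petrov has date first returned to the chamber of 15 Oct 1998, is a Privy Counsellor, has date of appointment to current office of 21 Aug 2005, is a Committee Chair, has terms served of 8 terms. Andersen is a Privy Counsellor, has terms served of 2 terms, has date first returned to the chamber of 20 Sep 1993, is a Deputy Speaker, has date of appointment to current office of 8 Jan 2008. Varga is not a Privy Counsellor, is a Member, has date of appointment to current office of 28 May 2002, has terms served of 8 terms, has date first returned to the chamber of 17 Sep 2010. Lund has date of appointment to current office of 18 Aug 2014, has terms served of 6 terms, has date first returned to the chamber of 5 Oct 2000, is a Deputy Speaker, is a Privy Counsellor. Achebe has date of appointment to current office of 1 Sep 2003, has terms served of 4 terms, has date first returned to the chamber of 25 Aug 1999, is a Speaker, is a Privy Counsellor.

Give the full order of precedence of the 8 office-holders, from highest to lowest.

By parliamentary office: Achebe (Speaker); then Andersen, Okafor and Lund (Deputy Speaker); then Ferreira, Vasquez and Petrov (Committee Chair); then Varga (Member).
Andersen, Okafor and Lund are each a Privy Counsellor, so the next rule applies.
Among Andersen, Okafor and Lund, by date of appointment to current office (earlier first): Andersen and Okafor (8 Jan 2008) before Lund (18 Aug 2014).
Among Andersen and Okafor, by date first returned to the chamber (earlier first): Andersen (20 Sep 1993) before Okafor (25 Oct 1995).
Ferreira, Vasquez and Petrov are each a Privy Counsellor, so the next rule applies.
Ferreira, Vasquez and Petrov all have date of appointment to current office 21 Aug 2005, so the next rule applies.
Among Ferreira, Vasquez and Petrov, by date first returned to the chamber (earlier first): Ferreira (9 Feb 1991) before Vasquez (27 Feb 1992) before Petrov (15 Oct 1998).
Full order: Achebe, Andersen, Okafor, Lund, Ferreira, Vasquez, Petrov, Varga.

Achebe, Andersen, Okafor, Lund, Ferreira, Vasquez, Petrov, Varga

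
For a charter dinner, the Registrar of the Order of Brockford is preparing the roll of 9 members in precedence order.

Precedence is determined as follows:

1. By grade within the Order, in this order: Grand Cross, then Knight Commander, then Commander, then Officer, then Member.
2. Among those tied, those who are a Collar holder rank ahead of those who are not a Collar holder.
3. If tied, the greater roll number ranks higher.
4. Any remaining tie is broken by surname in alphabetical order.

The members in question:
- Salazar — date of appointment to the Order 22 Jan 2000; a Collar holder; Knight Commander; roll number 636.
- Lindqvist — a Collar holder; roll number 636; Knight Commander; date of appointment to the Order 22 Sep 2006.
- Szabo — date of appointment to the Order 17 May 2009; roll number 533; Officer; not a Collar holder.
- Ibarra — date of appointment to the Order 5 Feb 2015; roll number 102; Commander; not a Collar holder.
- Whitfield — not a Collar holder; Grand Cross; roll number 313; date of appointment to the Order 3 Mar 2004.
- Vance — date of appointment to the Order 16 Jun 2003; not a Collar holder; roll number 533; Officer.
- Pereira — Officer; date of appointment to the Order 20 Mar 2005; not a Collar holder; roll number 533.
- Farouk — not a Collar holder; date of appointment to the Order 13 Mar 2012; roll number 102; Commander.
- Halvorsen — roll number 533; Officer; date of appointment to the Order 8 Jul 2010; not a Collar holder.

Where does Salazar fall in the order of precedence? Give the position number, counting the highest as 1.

3

By grade within the Order: Whitfield (Grand Cross); then Lindqvist and Salazar (Knight Commander); then Farouk and Ibarra (Commander); then Halvorsen, Pereira, Szabo and Vance (Officer).
Lindqvist and Salazar are each a Collar holder, so the next rule applies.
Lindqvist and Salazar both have roll number 636, so the next rule applies.
Among Lindqvist and Salazar, alphabetically by surname: Lindqvist before Salazar.
Farouk and Ibarra are each not a Collar holder, so the next rule applies.
Farouk and Ibarra both have roll number 102, so the next rule applies.
Among Farouk and Ibarra, alphabetically by surname: Farouk before Ibarra.
Halvorsen, Pereira, Szabo and Vance are each not a Collar holder, so the next rule applies.
Halvorsen, Pereira, Szabo and Vance all have roll number 533, so the next rule applies.
Among Halvorsen, Pereira, Szabo and Vance, alphabetically by surname: Halvorsen before Pereira before Szabo before Vance.
Order: Whitfield, Lindqvist, Salazar, Farouk, Ibarra, Halvorsen, Pereira, Szabo, Vance. So position 3.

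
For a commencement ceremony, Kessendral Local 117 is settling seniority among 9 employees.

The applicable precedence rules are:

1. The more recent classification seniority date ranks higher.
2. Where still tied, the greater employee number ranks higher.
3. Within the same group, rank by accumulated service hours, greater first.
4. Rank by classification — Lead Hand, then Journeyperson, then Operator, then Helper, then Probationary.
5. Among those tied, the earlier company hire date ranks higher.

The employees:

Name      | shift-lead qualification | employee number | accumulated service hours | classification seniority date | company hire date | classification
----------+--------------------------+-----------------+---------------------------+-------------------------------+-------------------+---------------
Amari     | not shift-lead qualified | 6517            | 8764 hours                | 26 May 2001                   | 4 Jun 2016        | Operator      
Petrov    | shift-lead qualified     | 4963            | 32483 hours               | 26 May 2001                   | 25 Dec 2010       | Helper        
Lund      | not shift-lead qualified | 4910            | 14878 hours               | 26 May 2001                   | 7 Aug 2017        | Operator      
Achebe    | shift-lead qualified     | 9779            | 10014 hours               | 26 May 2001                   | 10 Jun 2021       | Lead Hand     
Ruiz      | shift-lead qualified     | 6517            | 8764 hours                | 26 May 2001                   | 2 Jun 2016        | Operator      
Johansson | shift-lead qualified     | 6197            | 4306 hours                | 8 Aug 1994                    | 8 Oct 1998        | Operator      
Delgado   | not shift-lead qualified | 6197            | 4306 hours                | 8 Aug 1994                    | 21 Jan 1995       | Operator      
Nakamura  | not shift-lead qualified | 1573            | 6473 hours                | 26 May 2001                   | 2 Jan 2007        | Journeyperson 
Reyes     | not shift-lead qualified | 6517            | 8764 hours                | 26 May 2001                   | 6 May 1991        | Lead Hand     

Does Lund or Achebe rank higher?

Achebe

By classification seniority date (later first): Achebe, Reyes, Ruiz, Amari, Petrov, Lund and Nakamura (each 26 May 2001); then Delgado and Johansson (both 8 Aug 1994).
Among Achebe, Reyes, Ruiz, Amari, Petrov, Lund and Nakamura, by employee number (higher first): Achebe (9779) before Reyes, Ruiz and Amari (6517) before Petrov (4963) before Lund (4910) before Nakamura (1573).
Reyes, Ruiz and Amari all have accumulated service hours 8764 hours, so the next rule applies.
Among Reyes, Ruiz and Amari, by classification: Reyes (Lead Hand) before Ruiz and Amari (Operator).
Among Ruiz and Amari, by company hire date (earlier first): Ruiz (2 Jun 2016) before Amari (4 Jun 2016).
Delgado and Johansson both have employee number 6197, so the next rule applies.
Delgado and Johansson both have accumulated service hours 4306 hours, so the next rule applies.
Delgado and Johansson are each Operator, so the next rule applies.
Among Delgado and Johansson, by company hire date (earlier first): Delgado (21 Jan 1995) before Johansson (8 Oct 1998).
So Achebe takes precedence.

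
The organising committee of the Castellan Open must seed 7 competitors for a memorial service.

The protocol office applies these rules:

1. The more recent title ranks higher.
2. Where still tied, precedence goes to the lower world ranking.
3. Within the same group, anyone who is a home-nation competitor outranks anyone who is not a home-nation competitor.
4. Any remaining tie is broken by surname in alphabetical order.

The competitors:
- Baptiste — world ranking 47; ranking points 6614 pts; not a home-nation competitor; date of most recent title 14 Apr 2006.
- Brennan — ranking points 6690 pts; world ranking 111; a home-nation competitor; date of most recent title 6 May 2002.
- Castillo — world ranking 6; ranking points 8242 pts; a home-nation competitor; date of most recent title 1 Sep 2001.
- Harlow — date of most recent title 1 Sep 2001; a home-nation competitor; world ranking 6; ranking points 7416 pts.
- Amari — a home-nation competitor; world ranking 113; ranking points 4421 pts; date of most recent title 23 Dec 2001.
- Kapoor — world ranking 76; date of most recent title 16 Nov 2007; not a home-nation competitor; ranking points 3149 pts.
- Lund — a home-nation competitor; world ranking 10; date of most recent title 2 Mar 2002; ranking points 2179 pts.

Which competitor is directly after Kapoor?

Baptiste

By date of most recent title (later first): Kapoor (16 Nov 2007); then Baptiste (14 Apr 2006); then Brennan (6 May 2002); then Lund (2 Mar 2002); then Amari (23 Dec 2001); then Castillo and Harlow (both 1 Sep 2001).
Castillo and Harlow both have world ranking 6, so the next rule applies.
Castillo and Harlow are each a home-nation competitor, so the next rule applies.
Among Castillo and Harlow, alphabetically by surname: Castillo before Harlow.
Order: Kapoor, Baptiste, Brennan, Lund, Amari, Castillo, Harlow.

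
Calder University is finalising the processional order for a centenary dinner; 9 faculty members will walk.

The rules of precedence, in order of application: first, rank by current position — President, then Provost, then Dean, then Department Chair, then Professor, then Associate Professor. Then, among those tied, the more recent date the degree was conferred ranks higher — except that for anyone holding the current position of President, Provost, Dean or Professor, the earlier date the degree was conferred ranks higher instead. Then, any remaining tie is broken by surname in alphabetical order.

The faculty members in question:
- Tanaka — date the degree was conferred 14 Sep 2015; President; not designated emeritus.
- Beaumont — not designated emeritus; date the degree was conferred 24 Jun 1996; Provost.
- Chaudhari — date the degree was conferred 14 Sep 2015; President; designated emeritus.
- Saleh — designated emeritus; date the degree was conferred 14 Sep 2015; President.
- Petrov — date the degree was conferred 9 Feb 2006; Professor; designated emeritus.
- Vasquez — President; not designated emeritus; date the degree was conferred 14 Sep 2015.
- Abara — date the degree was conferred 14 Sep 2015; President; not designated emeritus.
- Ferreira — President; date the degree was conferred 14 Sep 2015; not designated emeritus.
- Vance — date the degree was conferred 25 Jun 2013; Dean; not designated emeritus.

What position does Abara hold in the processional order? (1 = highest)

1

By current position: Abara, Chaudhari, Ferreira, Saleh, Tanaka and Vasquez (President); then Beaumont (Provost); then Vance (Dean); then Petrov (Professor).
Abara, Chaudhari, Ferreira, Saleh, Tanaka and Vasquez all have date the degree was conferred 14 Sep 2015, so the next rule applies.
Among Abara, Chaudhari, Ferreira, Saleh, Tanaka and Vasquez, alphabetically by surname: Abara before Chaudhari before Ferreira before Saleh before Tanaka before Vasquez.
Order: Abara, Chaudhari, Ferreira, Saleh, Tanaka, Vasquez, Beaumont, Vance, Petrov. So position 1.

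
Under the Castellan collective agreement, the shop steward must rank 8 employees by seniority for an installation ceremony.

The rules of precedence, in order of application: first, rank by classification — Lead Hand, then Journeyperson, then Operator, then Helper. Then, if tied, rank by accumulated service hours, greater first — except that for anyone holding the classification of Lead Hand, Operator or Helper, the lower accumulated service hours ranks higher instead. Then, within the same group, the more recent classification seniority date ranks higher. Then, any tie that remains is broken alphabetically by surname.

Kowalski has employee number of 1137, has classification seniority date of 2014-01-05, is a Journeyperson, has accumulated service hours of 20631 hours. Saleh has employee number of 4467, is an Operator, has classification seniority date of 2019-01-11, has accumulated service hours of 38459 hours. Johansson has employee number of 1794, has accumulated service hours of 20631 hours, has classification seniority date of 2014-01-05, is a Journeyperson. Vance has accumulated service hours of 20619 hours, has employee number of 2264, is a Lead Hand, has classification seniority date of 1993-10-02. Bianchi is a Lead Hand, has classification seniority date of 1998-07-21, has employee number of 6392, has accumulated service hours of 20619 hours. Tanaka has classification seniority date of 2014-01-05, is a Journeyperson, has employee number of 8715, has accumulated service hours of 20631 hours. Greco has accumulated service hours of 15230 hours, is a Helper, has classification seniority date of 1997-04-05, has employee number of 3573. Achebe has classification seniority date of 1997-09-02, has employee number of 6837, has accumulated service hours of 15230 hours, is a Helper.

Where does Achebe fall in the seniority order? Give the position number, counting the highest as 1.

7

By classification: Bianchi and Vance (Lead Hand); then Johansson, Kowalski and Tanaka (Journeyperson); then Saleh (Operator); then Achebe and Greco (Helper).
Bianchi and Vance both have accumulated service hours 20619 hours, so the next rule applies.
Among Bianchi and Vance, by classification seniority date (later first): Bianchi (1998-07-21) before Vance (1993-10-02).
Johansson, Kowalski and Tanaka all have accumulated service hours 20631 hours, so the next rule applies.
Johansson, Kowalski and Tanaka all have classification seniority date 2014-01-05, so the next rule applies.
Among Johansson, Kowalski and Tanaka, alphabetically by surname: Johansson before Kowalski before Tanaka.
Achebe and Greco both have accumulated service hours 15230 hours, so the next rule applies.
Among Achebe and Greco, by classification seniority date (later first): Achebe (1997-09-02) before Greco (1997-04-05).
Order: Bianchi, Vance, Johansson, Kowalski, Tanaka, Saleh, Achebe, Greco. So position 7.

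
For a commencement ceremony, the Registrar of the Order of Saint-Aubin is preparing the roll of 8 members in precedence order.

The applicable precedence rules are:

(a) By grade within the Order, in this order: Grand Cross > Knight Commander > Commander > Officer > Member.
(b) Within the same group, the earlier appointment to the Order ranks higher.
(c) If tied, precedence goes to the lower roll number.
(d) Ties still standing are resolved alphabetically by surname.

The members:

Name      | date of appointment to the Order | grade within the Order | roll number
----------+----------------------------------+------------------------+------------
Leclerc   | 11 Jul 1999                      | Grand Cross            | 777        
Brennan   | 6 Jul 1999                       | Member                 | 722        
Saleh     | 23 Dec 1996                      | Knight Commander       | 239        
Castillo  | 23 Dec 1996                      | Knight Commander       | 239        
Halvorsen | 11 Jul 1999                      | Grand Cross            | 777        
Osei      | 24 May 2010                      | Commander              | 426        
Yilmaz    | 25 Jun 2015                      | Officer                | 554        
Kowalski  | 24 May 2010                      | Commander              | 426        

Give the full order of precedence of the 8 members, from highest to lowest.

Halvorsen, Leclerc, Castillo, Saleh, Kowalski, Osei, Yilmaz, Brennan

By grade within the Order: Halvorsen and Leclerc (Grand Cross); then Castillo and Saleh (Knight Commander); then Kowalski and Osei (Commander); then Yilmaz (Officer); then Brennan (Member).
Halvorsen and Leclerc both have date of appointment to the Order 11 Jul 1999, so the next rule applies.
Halvorsen and Leclerc both have roll number 777, so the next rule applies.
Among Halvorsen and Leclerc, alphabetically by surname: Halvorsen before Leclerc.
Castillo and Saleh both have date of appointment to the Order 23 Dec 1996, so the next rule applies.
Castillo and Saleh both have roll number 239, so the next rule applies.
Among Castillo and Saleh, alphabetically by surname: Castillo before Saleh.
Kowalski and Osei both have date of appointment to the Order 24 May 2010, so the next rule applies.
Kowalski and Osei both have roll number 426, so the next rule applies.
Among Kowalski and Osei, alphabetically by surname: Kowalski before Osei.
Full order: Halvorsen, Leclerc, Castillo, Saleh, Kowalski, Osei, Yilmaz, Brennan.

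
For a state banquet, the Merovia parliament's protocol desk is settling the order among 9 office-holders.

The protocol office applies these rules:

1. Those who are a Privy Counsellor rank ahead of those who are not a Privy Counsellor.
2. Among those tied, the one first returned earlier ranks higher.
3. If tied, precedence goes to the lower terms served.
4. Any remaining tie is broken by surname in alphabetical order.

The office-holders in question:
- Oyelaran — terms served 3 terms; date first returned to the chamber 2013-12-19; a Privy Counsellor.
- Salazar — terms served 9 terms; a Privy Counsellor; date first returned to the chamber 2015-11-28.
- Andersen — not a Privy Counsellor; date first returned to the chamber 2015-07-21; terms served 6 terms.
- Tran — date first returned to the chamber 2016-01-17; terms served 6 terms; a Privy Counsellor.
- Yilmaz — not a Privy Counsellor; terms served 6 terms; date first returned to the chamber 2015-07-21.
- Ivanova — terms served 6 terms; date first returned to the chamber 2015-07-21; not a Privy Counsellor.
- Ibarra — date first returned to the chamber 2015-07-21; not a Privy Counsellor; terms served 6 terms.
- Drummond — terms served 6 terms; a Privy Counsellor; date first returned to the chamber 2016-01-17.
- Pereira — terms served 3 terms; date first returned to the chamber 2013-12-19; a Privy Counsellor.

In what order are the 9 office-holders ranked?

By the first rule: Oyelaran, Pereira, Salazar, Drummond and Tran (each a Privy Counsellor); then Andersen, Ibarra, Ivanova and Yilmaz (each not a Privy Counsellor).
Among Oyelaran, Pereira, Salazar, Drummond and Tran, by date first returned to the chamber (earlier first): Oyelaran and Pereira (2013-12-19) before Salazar (2015-11-28) before Drummond and Tran (2016-01-17).
Oyelaran and Pereira both have terms served 3 terms, so the next rule applies.
Among Oyelaran and Pereira, alphabetically by surname: Oyelaran before Pereira.
Drummond and Tran both have terms served 6 terms, so the next rule applies.
Among Drummond and Tran, alphabetically by surname: Drummond before Tran.
Andersen, Ibarra, Ivanova and Yilmaz all have date first returned to the chamber 2015-07-21, so the next rule applies.
Andersen, Ibarra, Ivanova and Yilmaz all have terms served 6 terms, so the next rule applies.
Among Andersen, Ibarra, Ivanova and Yilmaz, alphabetically by surname: Andersen before Ibarra before Ivanova before Yilmaz.
Full order: Oyelaran, Pereira, Salazar, Drummond, Tran, Andersen, Ibarra, Ivanova, Yilmaz.

Oyelaran, Pereira, Salazar, Drummond, Tran, Andersen, Ibarra, Ivanova, Yilmaz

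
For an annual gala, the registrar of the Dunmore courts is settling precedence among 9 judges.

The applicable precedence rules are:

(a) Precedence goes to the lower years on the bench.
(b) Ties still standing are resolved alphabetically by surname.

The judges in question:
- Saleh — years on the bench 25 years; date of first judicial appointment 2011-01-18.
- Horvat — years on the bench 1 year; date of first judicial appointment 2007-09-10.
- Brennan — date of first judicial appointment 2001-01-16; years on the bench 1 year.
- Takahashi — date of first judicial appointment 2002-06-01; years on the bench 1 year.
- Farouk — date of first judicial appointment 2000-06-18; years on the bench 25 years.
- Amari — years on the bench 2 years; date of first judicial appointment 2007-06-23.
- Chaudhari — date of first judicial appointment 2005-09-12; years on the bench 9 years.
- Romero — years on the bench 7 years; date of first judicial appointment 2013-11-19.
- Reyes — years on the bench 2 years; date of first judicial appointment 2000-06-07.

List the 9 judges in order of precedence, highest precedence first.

Brennan, Horvat, Takahashi, Amari, Reyes, Romero, Chaudhari, Farouk, Saleh

By years on the bench (lower first): Brennan, Horvat and Takahashi (each 1 year); then Amari and Reyes (both 2 years); then Romero (7 years); then Chaudhari (9 years); then Farouk and Saleh (both 25 years).
Among Brennan, Horvat and Takahashi, alphabetically by surname: Brennan before Horvat before Takahashi.
Among Amari and Reyes, alphabetically by surname: Amari before Reyes.
Among Farouk and Saleh, alphabetically by surname: Farouk before Saleh.
Full order: Brennan, Horvat, Takahashi, Amari, Reyes, Romero, Chaudhari, Farouk, Saleh.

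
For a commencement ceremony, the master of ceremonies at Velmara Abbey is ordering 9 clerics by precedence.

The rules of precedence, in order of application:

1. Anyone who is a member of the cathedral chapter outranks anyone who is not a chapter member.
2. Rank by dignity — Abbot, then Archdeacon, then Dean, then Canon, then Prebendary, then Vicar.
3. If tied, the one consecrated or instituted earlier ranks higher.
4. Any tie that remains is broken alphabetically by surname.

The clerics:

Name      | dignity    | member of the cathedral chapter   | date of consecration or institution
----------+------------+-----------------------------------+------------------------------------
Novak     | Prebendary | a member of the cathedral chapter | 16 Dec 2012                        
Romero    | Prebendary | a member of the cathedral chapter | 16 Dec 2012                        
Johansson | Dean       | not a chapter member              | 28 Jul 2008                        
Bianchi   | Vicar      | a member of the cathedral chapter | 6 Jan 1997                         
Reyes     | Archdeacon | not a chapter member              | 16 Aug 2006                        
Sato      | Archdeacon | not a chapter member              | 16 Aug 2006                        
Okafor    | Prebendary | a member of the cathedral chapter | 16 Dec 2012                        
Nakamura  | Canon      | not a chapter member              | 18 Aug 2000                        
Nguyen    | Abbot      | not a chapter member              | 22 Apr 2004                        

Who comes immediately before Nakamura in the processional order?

Johansson

By the first rule: Novak, Okafor, Romero and Bianchi (each a member of the cathedral chapter); then Nguyen, Reyes, Sato, Johansson and Nakamura (each not a chapter member).
Among Novak, Okafor, Romero and Bianchi, by dignity: Novak, Okafor and Romero (Prebendary) before Bianchi (Vicar).
Novak, Okafor and Romero all have date of consecration or institution 16 Dec 2012, so the next rule applies.
Among Novak, Okafor and Romero, alphabetically by surname: Novak before Okafor before Romero.
Among Nguyen, Reyes, Sato, Johansson and Nakamura, by dignity: Nguyen (Abbot) before Reyes and Sato (Archdeacon) before Johansson (Dean) before Nakamura (Canon).
Reyes and Sato both have date of consecration or institution 16 Aug 2006, so the next rule applies.
Among Reyes and Sato, alphabetically by surname: Reyes before Sato.
Order: Novak, Okafor, Romero, Bianchi, Nguyen, Reyes, Sato, Johansson, Nakamura.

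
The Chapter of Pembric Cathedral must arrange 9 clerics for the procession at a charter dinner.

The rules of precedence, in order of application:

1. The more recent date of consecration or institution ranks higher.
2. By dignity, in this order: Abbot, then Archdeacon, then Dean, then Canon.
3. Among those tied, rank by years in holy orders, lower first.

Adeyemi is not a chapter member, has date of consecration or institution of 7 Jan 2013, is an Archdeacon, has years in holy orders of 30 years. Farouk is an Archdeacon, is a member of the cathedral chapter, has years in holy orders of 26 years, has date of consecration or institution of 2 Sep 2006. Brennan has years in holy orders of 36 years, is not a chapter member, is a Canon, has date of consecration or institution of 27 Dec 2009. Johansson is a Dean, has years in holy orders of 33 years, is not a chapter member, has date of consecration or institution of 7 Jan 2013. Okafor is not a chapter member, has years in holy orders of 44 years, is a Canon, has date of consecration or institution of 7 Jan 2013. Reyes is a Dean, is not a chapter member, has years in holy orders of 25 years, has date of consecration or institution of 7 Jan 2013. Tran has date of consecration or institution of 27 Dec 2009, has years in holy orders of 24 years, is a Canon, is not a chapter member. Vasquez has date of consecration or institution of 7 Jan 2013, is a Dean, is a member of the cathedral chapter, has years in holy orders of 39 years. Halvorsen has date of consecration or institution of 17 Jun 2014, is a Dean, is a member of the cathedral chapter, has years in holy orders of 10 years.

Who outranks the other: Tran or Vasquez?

Vasquez

By date of consecration or institution (later first): Halvorsen (17 Jun 2014); then Adeyemi, Reyes, Johansson, Vasquez and Okafor (each 7 Jan 2013); then Tran and Brennan (both 27 Dec 2009); then Farouk (2 Sep 2006).
Among Adeyemi, Reyes, Johansson, Vasquez and Okafor, by dignity: Adeyemi (Archdeacon) before Reyes, Johansson and Vasquez (Dean) before Okafor (Canon).
Among Reyes, Johansson and Vasquez, by years in holy orders (lower first): Reyes (25 years) before Johansson (33 years) before Vasquez (39 years).
Tran and Brennan are each Canon, so the next rule applies.
Among Tran and Brennan, by years in holy orders (lower first): Tran (24 years) before Brennan (36 years).
So Vasquez takes precedence.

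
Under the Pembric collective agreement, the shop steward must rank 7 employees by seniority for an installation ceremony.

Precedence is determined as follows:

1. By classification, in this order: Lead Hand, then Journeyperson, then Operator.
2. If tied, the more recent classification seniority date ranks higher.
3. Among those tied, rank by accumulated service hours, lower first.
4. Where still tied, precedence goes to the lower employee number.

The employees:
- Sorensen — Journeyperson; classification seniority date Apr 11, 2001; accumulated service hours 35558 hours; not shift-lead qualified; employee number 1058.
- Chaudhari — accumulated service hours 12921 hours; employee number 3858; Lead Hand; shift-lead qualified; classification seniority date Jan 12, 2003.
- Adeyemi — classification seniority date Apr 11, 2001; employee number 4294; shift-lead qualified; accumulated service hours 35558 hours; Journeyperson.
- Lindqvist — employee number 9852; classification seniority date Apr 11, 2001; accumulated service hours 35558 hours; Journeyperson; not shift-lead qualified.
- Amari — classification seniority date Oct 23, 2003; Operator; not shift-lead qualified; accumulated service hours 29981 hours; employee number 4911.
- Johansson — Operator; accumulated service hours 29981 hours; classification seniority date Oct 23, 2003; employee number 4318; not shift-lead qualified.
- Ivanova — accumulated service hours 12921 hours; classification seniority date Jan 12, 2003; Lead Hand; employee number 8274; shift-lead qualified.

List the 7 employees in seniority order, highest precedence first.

By classification: Chaudhari and Ivanova (Lead Hand); then Sorensen, Adeyemi and Lindqvist (Journeyperson); then Johansson and Amari (Operator).
Chaudhari and Ivanova both have classification seniority date Jan 12, 2003, so the next rule applies.
Chaudhari and Ivanova both have accumulated service hours 12921 hours, so the next rule applies.
Among Chaudhari and Ivanova, by employee number (lower first): Chaudhari (3858) before Ivanova (8274).
Sorensen, Adeyemi and Lindqvist all have classification seniority date Apr 11, 2001, so the next rule applies.
Sorensen, Adeyemi and Lindqvist all have accumulated service hours 35558 hours, so the next rule applies.
Among Sorensen, Adeyemi and Lindqvist, by employee number (lower first): Sorensen (1058) before Adeyemi (4294) before Lindqvist (9852).
Johansson and Amari both have classification seniority date Oct 23, 2003, so the next rule applies.
Johansson and Amari both have accumulated service hours 29981 hours, so the next rule applies.
Among Johansson and Amari, by employee number (lower first): Johansson (4318) before Amari (4911).
Full order: Chaudhari, Ivanova, Sorensen, Adeyemi, Lindqvist, Johansson, Amari.

Chaudhari, Ivanova, Sorensen, Adeyemi, Lindqvist, Johansson, Amari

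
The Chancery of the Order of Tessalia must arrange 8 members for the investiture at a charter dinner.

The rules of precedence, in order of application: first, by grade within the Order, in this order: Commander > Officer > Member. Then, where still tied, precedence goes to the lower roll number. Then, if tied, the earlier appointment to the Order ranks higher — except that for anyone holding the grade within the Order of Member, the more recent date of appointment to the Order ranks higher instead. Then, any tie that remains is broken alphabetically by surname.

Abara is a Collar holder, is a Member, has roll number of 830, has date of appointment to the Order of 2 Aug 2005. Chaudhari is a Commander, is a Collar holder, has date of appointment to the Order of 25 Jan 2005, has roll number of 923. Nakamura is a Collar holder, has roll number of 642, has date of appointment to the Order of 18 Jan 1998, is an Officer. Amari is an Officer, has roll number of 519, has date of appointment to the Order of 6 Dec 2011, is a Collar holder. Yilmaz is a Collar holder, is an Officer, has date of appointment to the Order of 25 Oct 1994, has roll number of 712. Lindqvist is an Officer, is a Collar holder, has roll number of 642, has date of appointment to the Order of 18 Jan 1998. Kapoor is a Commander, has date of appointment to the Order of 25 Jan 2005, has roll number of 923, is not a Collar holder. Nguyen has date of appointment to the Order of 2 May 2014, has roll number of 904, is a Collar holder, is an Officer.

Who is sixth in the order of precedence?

Yilmaz

By grade within the Order: Chaudhari and Kapoor (Commander); then Amari, Lindqvist, Nakamura, Yilmaz and Nguyen (Officer); then Abara (Member).
Chaudhari and Kapoor both have roll number 923, so the next rule applies.
Chaudhari and Kapoor both have date of appointment to the Order 25 Jan 2005, so the next rule applies.
Among Chaudhari and Kapoor, alphabetically by surname: Chaudhari before Kapoor.
Among Amari, Lindqvist, Nakamura, Yilmaz and Nguyen, by roll number (lower first): Amari (519) before Lindqvist and Nakamura (642) before Yilmaz (712) before Nguyen (904).
Lindqvist and Nakamura both have date of appointment to the Order 18 Jan 1998, so the next rule applies.
Among Lindqvist and Nakamura, alphabetically by surname: Lindqvist before Nakamura.
Order: Chaudhari, Kapoor, Amari, Lindqvist, Nakamura, Yilmaz, Nguyen, Abara.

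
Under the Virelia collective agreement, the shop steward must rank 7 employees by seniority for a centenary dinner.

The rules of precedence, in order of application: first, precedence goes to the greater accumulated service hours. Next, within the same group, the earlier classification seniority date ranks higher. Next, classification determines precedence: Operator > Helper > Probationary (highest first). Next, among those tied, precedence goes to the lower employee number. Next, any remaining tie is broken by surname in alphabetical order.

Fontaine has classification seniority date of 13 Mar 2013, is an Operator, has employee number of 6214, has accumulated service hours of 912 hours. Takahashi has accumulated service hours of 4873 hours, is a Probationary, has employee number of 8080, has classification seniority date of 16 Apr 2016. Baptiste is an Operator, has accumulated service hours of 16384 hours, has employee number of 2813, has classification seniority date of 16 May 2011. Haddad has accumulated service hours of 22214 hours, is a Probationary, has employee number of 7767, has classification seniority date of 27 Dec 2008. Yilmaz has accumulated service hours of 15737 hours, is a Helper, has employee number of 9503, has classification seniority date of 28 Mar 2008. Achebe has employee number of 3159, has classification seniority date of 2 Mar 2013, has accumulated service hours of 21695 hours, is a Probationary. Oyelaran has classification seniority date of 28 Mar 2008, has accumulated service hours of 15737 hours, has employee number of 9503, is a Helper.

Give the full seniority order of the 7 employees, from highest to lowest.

By accumulated service hours (higher first): Haddad (22214 hours); then Achebe (21695 hours); then Baptiste (16384 hours); then Oyelaran and Yilmaz (both 15737 hours); then Takahashi (4873 hours); then Fontaine (912 hours).
Oyelaran and Yilmaz both have classification seniority date 28 Mar 2008, so the next rule applies.
Oyelaran and Yilmaz are each Helper, so the next rule applies.
Oyelaran and Yilmaz both have employee number 9503, so the next rule applies.
Among Oyelaran and Yilmaz, alphabetically by surname: Oyelaran before Yilmaz.
Full order: Haddad, Achebe, Baptiste, Oyelaran, Yilmaz, Takahashi, Fontaine.

Haddad, Achebe, Baptiste, Oyelaran, Yilmaz, Takahashi, Fontaine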